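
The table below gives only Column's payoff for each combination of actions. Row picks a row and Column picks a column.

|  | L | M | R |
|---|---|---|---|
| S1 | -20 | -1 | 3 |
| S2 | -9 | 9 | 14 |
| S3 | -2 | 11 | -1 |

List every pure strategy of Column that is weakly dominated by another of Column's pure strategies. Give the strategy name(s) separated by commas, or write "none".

L is weakly dominated by M (S1: -1>-20, S2: 9>-9, S3: 11>-2).
M is not dominated — it holds its own against L at S1 (-1>-20); R at S3 (11>-1).
Nothing dominates R: L at S1 (3>-20); M at S1 (3>-1).

L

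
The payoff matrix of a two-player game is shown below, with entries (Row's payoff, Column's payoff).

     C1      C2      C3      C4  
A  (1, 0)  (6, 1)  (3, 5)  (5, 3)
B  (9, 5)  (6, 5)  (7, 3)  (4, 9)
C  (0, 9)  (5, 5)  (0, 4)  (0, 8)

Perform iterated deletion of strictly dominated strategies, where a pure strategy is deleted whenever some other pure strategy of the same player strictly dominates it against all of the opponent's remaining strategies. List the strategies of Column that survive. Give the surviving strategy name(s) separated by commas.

For Row, A strictly dominates C on the remaining columns (C1: 1>0, C2: 6>5, C3: 3>0, C4: 5>0); eliminate C.
Column C1 is eliminated: C4 beats it against every remaining row (A: 3>0, B: 9>5).
For Column, C4 strictly dominates C2 on the remaining rows (A: 3>1, B: 9>5); eliminate C2.
Among the remaining strategies, none is strictly dominated by another pure strategy of the same player, so the elimination stops.
Surviving strategies — Row: {A, B}; Column: {C3, C4}.

C3, C4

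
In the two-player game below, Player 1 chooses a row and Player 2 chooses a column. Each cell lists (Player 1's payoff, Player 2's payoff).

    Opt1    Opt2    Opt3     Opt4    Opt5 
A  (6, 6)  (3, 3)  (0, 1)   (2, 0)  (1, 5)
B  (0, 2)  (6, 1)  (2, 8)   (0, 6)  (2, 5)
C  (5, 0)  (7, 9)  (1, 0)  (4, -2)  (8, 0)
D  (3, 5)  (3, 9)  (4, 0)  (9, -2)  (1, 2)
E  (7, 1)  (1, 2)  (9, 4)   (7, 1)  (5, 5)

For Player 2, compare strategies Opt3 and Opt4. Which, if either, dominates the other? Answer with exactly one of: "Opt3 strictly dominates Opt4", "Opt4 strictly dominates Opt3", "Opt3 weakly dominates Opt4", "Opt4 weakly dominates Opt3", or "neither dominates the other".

Opt3's payoffs vs Opt4's, by Player 1's action — A: 1>0, B: 8>6, C: 0>-2, D: 0>-2, E: 4>1.
Every comparison favours Opt3, so Opt3 strictly dominates Opt4.

Opt3 strictly dominates Opt4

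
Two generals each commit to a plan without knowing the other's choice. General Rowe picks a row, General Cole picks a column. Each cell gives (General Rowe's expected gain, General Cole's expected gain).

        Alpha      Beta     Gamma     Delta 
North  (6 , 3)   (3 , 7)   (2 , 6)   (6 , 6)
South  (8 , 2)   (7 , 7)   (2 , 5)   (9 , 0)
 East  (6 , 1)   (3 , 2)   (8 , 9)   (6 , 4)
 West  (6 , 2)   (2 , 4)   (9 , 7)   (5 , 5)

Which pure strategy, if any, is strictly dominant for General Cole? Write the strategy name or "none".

Alpha fails to dominate Beta at North (3<7).
Beta fails to dominate Gamma at East (2<9).
Gamma fails to dominate Beta at North (6<7).
Delta fails to dominate Alpha at South (0<2).
No single strategy dominates all the others.

none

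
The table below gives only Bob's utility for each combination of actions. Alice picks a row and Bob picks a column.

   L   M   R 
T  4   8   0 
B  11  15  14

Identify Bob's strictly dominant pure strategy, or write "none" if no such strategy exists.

M

M vs L: T: 8>4, B: 15>11.
M vs R: T: 8>0, B: 15>14.
M strictly beats every other strategy against every opponent action, so it is strictly dominant.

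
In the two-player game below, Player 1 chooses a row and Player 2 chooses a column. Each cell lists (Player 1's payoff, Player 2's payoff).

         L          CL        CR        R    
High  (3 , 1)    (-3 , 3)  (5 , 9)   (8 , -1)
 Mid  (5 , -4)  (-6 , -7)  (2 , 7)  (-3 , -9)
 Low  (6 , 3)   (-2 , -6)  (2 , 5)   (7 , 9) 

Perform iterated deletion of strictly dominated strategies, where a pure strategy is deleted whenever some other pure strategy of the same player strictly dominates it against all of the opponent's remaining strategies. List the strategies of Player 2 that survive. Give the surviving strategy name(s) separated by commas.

CR

Player 2's strategy L is strictly dominated by CR (High: 9>1, Mid: 7>-4, Low: 5>3) and is removed.
Row Mid is eliminated: High beats it against every remaining column (CL: -3>-6, CR: 5>2, R: 8>-3).
Player 2's strategy CL is strictly dominated by CR (High: 9>3, Low: 5>-6) and is removed.
Player 1's strategy Low is strictly dominated by High (CR: 5>2, R: 8>7) and is removed.
Column R is eliminated: CR beats it against every remaining row (High: 9>-1).
Among the remaining strategies, none is strictly dominated by another pure strategy of the same player, so the elimination stops.
Surviving strategies — Player 1: {High}; Player 2: {CR}.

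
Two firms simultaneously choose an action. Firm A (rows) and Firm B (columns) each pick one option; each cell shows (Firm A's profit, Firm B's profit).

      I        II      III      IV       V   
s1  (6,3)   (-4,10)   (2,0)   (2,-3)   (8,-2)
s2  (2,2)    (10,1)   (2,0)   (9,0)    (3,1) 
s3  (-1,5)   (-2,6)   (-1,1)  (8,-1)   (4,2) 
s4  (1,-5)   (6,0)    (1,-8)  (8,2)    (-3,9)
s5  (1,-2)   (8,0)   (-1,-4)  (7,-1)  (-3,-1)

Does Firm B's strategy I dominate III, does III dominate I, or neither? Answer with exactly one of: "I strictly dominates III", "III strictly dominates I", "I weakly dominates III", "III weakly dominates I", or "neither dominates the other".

Compare I to III across each opponent action: s1: 3>0, s2: 2>0, s3: 5>1, s4: -5>-8, s5: -2>-4.
I gives a strictly higher payoff against each opponent action, so I strictly dominates III.

I strictly dominates III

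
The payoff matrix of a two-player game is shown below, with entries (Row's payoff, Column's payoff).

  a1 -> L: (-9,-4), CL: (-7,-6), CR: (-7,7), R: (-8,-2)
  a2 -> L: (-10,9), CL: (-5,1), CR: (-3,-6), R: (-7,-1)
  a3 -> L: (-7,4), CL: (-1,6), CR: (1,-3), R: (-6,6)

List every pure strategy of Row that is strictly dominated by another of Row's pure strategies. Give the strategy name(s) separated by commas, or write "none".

a1 is strictly dominated by a3 (L: -7>-9, CL: -1>-7, CR: 1>-7, R: -6>-8).
a2 is strictly dominated by a3 (L: -7>-10, CL: -1>-5, CR: 1>-3, R: -6>-7).
Nothing dominates a3: a1 at L (-7>-9); a2 at L (-7>-10).

a1, a2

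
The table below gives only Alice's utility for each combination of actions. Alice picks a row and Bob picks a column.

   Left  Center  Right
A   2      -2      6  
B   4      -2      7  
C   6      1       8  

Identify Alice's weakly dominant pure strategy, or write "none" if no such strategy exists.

C vs A: Left: 6>2, Center: 1>-2, Right: 8>6.
C vs B: Left: 6>4, Center: 1>-2, Right: 8>7.
C is at least as good as every other strategy against every opponent action, so it is weakly dominant.

C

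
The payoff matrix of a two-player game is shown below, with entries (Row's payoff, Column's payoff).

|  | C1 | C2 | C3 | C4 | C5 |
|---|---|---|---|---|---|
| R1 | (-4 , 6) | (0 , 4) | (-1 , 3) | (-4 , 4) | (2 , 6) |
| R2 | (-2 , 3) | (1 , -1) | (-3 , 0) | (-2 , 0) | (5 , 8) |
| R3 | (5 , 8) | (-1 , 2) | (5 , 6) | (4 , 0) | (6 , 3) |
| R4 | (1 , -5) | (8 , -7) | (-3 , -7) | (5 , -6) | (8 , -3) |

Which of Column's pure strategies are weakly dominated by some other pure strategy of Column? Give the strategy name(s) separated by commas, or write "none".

C2, C3, C4

C1: no other strategy beats it everywhere (C2 at R1 (6>4); C3 at R1 (6>3); C4 at R1 (6>4); C5 at R3 (8>3)).
C2 is weakly dominated by C1 (R1: 6>4, R2: 3>-1, R3: 8>2, R4: -5>-7).
C1 weakly dominates C3 — R1: 6>3, R2: 3>0, R3: 8>6, R4: -5>-7.
C4: dominated, since C1 does at least as well everywhere (R1: 6>4, R2: 3>0, R3: 8>0, R4: -5>-6).
Nothing dominates C5: C1 at R2 (8>3); C2 at R1 (6>4); C3 at R1 (6>3); C4 at R1 (6>4).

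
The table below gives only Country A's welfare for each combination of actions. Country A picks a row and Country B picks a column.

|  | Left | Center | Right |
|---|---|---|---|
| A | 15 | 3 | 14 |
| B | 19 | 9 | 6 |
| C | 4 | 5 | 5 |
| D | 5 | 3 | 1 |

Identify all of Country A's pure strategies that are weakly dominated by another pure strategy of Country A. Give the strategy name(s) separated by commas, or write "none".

Nothing dominates A: B at Right (14>6); C at Left (15>4); D at Left (15>5).
B: no other strategy beats it everywhere (A at Left (19>15); C at Left (19>4); D at Left (19>5)).
C: dominated, since B does at least as well everywhere (Left: 19>4, Center: 9>5, Right: 6>5).
D: dominated, since A does at least as well everywhere (Left: 15>5, Center: 3=3, Right: 14>1).

C, D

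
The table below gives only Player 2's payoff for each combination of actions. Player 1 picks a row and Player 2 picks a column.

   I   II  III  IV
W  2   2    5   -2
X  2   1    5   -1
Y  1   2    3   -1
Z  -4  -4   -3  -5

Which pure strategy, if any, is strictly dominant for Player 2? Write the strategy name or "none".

III vs I: W: 5>2, X: 5>2, Y: 3>1, Z: -3>-4.
III vs II: W: 5>2, X: 5>1, Y: 3>2, Z: -3>-4.
III vs IV: W: 5>-2, X: 5>-1, Y: 3>-1, Z: -3>-5.
III strictly beats every other strategy against every opponent action, so it is strictly dominant.

III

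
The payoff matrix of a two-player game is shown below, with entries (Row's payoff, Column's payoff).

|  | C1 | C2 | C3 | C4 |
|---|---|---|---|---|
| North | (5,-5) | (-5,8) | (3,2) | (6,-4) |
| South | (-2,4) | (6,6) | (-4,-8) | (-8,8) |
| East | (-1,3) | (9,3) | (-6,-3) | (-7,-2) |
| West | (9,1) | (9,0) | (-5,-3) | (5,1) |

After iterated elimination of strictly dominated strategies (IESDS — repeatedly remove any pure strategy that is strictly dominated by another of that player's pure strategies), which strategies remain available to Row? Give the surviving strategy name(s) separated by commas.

North, East, West

Column's strategy C3 is strictly dominated by C2 (North: 8>2, South: 6>-8, East: 3>-3, West: 0>-3) and is removed.
Row's strategy South is strictly dominated by East (C1: -1>-2, C2: 9>6, C4: -7>-8) and is removed.
Among the remaining strategies, none is strictly dominated by another pure strategy of the same player, so the elimination stops.
Surviving strategies — Row: {North, East, West}; Column: {C1, C2, C4}.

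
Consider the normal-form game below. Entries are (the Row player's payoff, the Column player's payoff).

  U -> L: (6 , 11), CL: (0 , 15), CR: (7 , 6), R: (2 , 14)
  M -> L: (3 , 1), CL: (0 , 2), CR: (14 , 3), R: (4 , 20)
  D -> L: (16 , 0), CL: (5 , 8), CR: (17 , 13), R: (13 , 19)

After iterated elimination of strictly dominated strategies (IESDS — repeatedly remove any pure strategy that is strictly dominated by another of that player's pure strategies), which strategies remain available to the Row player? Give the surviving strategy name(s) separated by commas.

For the Row player, D strictly dominates U on the remaining columns (L: 16>6, CL: 5>0, CR: 17>7, R: 13>2); eliminate U.
The Row player's strategy M is strictly dominated by D (L: 16>3, CL: 5>0, CR: 17>14, R: 13>4) and is removed.
Column L is eliminated: CL beats it against every remaining row (D: 8>0).
For the Column player, CR strictly dominates CL on the remaining rows (D: 13>8); eliminate CL.
The Column player's strategy CR is strictly dominated by R (D: 19>13) and is removed.
Among the remaining strategies, none is strictly dominated by another pure strategy of the same player, so the elimination stops.
Surviving strategies — the Row player: {D}; the Column player: {R}.

D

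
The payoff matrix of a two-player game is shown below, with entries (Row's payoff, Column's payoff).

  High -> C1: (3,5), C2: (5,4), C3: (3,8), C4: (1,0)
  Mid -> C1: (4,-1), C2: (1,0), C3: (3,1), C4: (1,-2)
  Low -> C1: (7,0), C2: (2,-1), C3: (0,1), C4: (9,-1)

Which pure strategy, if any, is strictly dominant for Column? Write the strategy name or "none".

C3

C3 vs C1: High: 8>5, Mid: 1>-1, Low: 1>0.
C3 vs C2: High: 8>4, Mid: 1>0, Low: 1>-1.
C3 vs C4: High: 8>0, Mid: 1>-2, Low: 1>-1.
C3 strictly beats every other strategy against every opponent action, so it is strictly dominant.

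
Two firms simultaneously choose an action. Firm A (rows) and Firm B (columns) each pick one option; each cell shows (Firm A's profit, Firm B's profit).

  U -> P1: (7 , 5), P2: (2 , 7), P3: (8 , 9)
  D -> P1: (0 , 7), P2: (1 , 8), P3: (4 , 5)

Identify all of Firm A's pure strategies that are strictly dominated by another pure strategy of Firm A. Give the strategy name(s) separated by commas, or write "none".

D

U: no other strategy beats it everywhere (D at P1 (7>0)).
U strictly dominates D — P1: 7>0, P2: 2>1, P3: 8>4.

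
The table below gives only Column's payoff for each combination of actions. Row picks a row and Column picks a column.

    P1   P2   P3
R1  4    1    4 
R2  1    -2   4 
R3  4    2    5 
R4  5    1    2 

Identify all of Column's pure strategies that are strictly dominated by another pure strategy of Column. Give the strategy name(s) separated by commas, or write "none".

P1: no other strategy beats it everywhere (P2 at R1 (4>1); P3 at R1 (4=4)).
P1 strictly dominates P2 — R1: 4>1, R2: 1>-2, R3: 4>2, R4: 5>1.
Nothing dominates P3: P1 at R1 (4=4); P2 at R1 (4>1).

P2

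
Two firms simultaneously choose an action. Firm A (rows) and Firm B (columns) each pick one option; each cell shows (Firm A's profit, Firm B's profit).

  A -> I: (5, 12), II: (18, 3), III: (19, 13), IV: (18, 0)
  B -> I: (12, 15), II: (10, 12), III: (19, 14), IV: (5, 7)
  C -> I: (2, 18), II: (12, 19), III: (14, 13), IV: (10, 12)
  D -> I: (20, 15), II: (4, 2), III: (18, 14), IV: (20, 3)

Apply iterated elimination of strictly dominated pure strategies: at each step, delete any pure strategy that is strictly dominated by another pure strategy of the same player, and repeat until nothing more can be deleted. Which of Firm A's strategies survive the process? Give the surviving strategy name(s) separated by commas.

For Firm A, A strictly dominates C on the remaining columns (I: 5>2, II: 18>12, III: 19>14, IV: 18>10); eliminate C.
Column II is eliminated: I beats it against every remaining row (A: 12>3, B: 15>12, D: 15>2).
Column IV is eliminated: I beats it against every remaining row (A: 12>0, B: 15>7, D: 15>3).
Among the remaining strategies, none is strictly dominated by another pure strategy of the same player, so the elimination stops.
Surviving strategies — Firm A: {A, B, D}; Firm B: {I, III}.

A, B, D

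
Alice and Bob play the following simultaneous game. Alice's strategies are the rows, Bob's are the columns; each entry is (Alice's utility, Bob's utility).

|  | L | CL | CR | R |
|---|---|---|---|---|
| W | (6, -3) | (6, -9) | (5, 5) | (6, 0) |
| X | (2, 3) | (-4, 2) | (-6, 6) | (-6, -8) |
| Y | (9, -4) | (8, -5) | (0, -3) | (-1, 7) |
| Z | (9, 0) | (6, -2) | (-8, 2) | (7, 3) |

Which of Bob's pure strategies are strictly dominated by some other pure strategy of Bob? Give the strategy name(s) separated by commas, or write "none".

L, CL

CR strictly dominates L — W: 5>-3, X: 6>3, Y: -3>-4, Z: 2>0.
L strictly dominates CL — W: -3>-9, X: 3>2, Y: -4>-5, Z: 0>-2.
Nothing dominates CR: L at W (5>-3); CL at W (5>-9); R at W (5>0).
R is not dominated — it holds its own against L at W (0>-3); CL at W (0>-9); CR at Y (7>-3).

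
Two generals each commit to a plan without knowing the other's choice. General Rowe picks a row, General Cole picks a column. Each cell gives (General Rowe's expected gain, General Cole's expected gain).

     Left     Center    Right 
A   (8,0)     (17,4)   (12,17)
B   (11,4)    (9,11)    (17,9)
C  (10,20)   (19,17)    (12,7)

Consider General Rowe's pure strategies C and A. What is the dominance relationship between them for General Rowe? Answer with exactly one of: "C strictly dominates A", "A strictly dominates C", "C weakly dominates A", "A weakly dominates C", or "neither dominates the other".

Compare C to A across each opponent action: Left: 10>8, Center: 19>17, Right: 12=12.
C is at least as good everywhere and strictly better somewhere (tied only at Right), so C weakly but not strictly dominates A.

C weakly dominates A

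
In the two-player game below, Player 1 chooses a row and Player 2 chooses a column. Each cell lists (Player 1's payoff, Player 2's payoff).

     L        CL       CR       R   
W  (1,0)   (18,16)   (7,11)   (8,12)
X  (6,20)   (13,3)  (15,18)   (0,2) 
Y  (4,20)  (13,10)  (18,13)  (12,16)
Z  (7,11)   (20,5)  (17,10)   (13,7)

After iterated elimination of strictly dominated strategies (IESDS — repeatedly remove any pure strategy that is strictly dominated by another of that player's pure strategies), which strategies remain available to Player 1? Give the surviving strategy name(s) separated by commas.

For Player 1, Z strictly dominates W on the remaining columns (L: 7>1, CL: 20>18, CR: 17>7, R: 13>8); eliminate W.
For Player 1, Z strictly dominates X on the remaining columns (L: 7>6, CL: 20>13, CR: 17>15, R: 13>0); eliminate X.
Column CL is eliminated: L beats it against every remaining row (Y: 20>10, Z: 11>5).
Column CR is eliminated: L beats it against every remaining row (Y: 20>13, Z: 11>10).
Player 1's strategy Y is strictly dominated by Z (L: 7>4, R: 13>12) and is removed.
Column R is eliminated: L beats it against every remaining row (Z: 11>7).
Among the remaining strategies, none is strictly dominated by another pure strategy of the same player, so the elimination stops.
Surviving strategies — Player 1: {Z}; Player 2: {L}.

Z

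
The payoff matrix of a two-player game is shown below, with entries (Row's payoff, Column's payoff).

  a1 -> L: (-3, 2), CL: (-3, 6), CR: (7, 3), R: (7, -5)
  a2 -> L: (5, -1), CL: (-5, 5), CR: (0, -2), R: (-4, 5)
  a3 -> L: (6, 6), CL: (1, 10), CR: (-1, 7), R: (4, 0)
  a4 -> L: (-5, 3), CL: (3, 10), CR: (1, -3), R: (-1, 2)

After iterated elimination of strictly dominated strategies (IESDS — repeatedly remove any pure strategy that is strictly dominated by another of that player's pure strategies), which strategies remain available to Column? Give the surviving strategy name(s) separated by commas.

Column L is eliminated: CL beats it against every remaining row (a1: 6>2, a2: 5>-1, a3: 10>6, a4: 10>3).
Row a2 is eliminated: a1 beats it against every remaining column (CL: -3>-5, CR: 7>0, R: 7>-4).
Column's strategy CR is strictly dominated by CL (a1: 6>3, a3: 10>7, a4: 10>-3) and is removed.
Column R is eliminated: CL beats it against every remaining row (a1: 6>-5, a3: 10>0, a4: 10>2).
Row's strategy a1 is strictly dominated by a3 (CL: 1>-3) and is removed.
For Row, a4 strictly dominates a3 on the remaining columns (CL: 3>1); eliminate a3.
Among the remaining strategies, none is strictly dominated by another pure strategy of the same player, so the elimination stops.
Surviving strategies — Row: {a4}; Column: {CL}.

CL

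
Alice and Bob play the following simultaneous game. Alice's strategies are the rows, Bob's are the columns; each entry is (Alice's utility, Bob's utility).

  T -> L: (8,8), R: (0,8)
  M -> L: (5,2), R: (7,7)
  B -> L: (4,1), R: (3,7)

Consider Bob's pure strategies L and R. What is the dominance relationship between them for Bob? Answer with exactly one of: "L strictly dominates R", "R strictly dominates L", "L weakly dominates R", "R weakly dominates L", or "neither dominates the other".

R weakly dominates L

Compare L to R across each choice by Alice: T: 8=8, M: 2<7, B: 1<7.
R is at least as good everywhere and strictly better somewhere (tied at T), so R weakly dominates L.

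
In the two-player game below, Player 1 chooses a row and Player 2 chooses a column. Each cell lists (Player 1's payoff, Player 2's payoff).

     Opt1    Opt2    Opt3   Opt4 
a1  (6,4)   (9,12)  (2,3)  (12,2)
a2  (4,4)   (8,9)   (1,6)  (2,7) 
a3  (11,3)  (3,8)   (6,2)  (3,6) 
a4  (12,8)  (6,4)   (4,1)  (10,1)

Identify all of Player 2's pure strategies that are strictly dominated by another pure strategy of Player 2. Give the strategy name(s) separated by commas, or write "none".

Nothing dominates Opt1: Opt2 at a4 (8>4); Opt3 at a1 (4>3); Opt4 at a1 (4>2).
Opt2 is not dominated — it holds its own against Opt1 at a1 (12>4); Opt3 at a1 (12>3); Opt4 at a1 (12>2).
Opt2 strictly dominates Opt3 — a1: 12>3, a2: 9>6, a3: 8>2, a4: 4>1.
Opt4: dominated, since Opt2 does at least as well everywhere (a1: 12>2, a2: 9>7, a3: 8>6, a4: 4>1).

Opt3, Opt4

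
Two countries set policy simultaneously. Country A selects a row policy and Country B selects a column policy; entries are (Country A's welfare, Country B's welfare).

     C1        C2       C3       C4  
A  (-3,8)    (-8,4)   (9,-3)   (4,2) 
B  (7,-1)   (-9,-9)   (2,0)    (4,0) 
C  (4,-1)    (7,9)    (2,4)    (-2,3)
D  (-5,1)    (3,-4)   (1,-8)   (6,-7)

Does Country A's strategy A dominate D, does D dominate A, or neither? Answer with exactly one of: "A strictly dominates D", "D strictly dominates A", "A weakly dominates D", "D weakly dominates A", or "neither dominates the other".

Compare A to D across each opponent action: C1: -3>-5, C2: -8<3, C3: 9>1, C4: 4<6.
A does better at C1, C3 but worse at C2, C4; neither strategy dominates the other.

neither dominates the other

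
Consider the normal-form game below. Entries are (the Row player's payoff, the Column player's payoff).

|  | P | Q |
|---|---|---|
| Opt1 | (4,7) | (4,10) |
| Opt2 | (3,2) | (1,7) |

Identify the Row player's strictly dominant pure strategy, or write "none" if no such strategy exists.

Opt1 vs Opt2: P: 4>3, Q: 4>1.
Opt1 strictly beats every other strategy against every opponent action, so it is strictly dominant.

Opt1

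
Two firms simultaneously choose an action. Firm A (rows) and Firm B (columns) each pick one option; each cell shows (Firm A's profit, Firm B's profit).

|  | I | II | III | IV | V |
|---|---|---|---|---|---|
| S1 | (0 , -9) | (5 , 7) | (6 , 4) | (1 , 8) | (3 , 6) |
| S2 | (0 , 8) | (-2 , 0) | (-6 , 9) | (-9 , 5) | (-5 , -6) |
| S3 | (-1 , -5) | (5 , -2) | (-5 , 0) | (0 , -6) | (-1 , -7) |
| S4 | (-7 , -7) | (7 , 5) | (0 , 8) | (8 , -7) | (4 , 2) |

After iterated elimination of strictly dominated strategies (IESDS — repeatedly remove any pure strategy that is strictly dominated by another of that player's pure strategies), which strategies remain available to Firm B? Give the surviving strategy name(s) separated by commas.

Column I is eliminated: III beats it against every remaining row (S1: 4>-9, S2: 9>8, S3: 0>-5, S4: 8>-7).
Row S2 is eliminated: S1 beats it against every remaining column (II: 5>-2, III: 6>-6, IV: 1>-9, V: 3>-5).
For Firm A, S4 strictly dominates S3 on the remaining columns (II: 7>5, III: 0>-5, IV: 8>0, V: 4>-1); eliminate S3.
Column V is eliminated: II beats it against every remaining row (S1: 7>6, S4: 5>2).
Among the remaining strategies, none is strictly dominated by another pure strategy of the same player, so the elimination stops.
Surviving strategies — Firm A: {S1, S4}; Firm B: {II, III, IV}.

II, III, IV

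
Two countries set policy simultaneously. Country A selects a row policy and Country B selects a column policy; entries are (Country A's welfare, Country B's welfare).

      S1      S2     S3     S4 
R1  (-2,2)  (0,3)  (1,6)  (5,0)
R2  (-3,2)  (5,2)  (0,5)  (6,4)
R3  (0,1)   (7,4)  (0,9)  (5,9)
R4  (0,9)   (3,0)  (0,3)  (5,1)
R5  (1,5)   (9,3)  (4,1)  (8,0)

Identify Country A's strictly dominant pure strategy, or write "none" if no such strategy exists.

R5 vs R1: S1: 1>-2, S2: 9>0, S3: 4>1, S4: 8>5.
R5 vs R2: S1: 1>-3, S2: 9>5, S3: 4>0, S4: 8>6.
R5 vs R3: S1: 1>0, S2: 9>7, S3: 4>0, S4: 8>5.
R5 vs R4: S1: 1>0, S2: 9>3, S3: 4>0, S4: 8>5.
R5 strictly beats every other strategy against every opponent action, so it is strictly dominant.

R5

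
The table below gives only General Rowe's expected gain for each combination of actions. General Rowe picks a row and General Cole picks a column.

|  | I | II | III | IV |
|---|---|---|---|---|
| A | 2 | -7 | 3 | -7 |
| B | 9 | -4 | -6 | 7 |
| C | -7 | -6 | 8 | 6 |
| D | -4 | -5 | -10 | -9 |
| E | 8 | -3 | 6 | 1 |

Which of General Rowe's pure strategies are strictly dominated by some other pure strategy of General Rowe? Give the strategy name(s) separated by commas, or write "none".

A, D

A: dominated, since E does at least as well everywhere (I: 8>2, II: -3>-7, III: 6>3, IV: 1>-7).
Nothing dominates B: A at I (9>2); C at I (9>-7); D at I (9>-4); E at I (9>8).
C is not dominated — it holds its own against A at II (-6>-7); B at III (8>-6); D at III (8>-10); E at III (8>6).
D is strictly dominated by B (I: 9>-4, II: -4>-5, III: -6>-10, IV: 7>-9).
Nothing dominates E: A at I (8>2); B at II (-3>-4); C at I (8>-7); D at I (8>-4).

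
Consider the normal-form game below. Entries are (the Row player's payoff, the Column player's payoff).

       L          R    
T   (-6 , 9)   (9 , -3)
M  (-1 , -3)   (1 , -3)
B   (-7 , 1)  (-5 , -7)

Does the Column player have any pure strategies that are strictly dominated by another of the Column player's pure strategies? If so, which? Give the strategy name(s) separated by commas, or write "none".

none

L is not dominated — it holds its own against R at T (9>-3).
R is not dominated — it holds its own against L at M (-3=-3).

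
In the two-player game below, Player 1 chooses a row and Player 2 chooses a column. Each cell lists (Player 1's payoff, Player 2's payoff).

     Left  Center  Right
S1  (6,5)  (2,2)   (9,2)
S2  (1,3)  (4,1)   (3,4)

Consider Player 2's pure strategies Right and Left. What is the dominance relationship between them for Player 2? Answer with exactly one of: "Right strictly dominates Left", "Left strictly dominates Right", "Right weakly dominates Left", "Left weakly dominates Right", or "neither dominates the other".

neither dominates the other

Compare Right to Left across each choice by Player 1: S1: 2<5, S2: 4>3.
Right does better at S2 but worse at S1; neither strategy dominates the other.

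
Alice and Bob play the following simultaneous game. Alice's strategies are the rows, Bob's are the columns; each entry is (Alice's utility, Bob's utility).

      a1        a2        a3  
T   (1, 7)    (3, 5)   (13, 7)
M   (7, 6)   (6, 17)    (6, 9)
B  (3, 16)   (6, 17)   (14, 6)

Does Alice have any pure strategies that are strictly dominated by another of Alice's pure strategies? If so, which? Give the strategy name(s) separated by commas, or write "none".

T: dominated, since B does at least as well everywhere (a1: 3>1, a2: 6>3, a3: 14>13).
M is not dominated — it holds its own against T at a1 (7>1); B at a1 (7>3).
B: no other strategy beats it everywhere (T at a1 (3>1); M at a2 (6=6)).

T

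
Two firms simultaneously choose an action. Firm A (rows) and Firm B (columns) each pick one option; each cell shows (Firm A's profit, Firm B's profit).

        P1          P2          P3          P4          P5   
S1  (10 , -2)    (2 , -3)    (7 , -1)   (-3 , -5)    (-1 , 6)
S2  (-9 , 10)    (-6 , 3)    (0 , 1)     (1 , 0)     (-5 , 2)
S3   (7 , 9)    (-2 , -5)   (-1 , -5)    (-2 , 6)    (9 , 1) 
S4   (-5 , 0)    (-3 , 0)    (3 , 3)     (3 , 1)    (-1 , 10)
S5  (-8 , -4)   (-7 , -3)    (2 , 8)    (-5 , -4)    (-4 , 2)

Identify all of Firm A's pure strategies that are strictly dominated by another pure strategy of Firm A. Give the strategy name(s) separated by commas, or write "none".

Nothing dominates S1: S2 at P1 (10>-9); S3 at P1 (10>7); S4 at P1 (10>-5); S5 at P1 (10>-8).
S4 strictly dominates S2 — P1: -5>-9, P2: -3>-6, P3: 3>0, P4: 3>1, P5: -1>-5.
S3 is not dominated — it holds its own against S1 at P4 (-2>-3); S2 at P1 (7>-9); S4 at P1 (7>-5); S5 at P1 (7>-8).
S4 is not dominated — it holds its own against S1 at P4 (3>-3); S2 at P1 (-5>-9); S3 at P3 (3>-1); S5 at P1 (-5>-8).
S5: dominated, since S1 does at least as well everywhere (P1: 10>-8, P2: 2>-7, P3: 7>2, P4: -3>-5, P5: -1>-4).

S2, S5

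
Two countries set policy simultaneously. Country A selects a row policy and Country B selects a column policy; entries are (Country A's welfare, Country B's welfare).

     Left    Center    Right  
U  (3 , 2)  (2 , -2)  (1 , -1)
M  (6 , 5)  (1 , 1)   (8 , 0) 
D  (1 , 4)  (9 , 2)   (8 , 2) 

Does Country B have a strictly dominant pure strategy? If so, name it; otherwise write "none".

Left

Left vs Center: U: 2>-2, M: 5>1, D: 4>2.
Left vs Right: U: 2>-1, M: 5>0, D: 4>2.
Left strictly beats every other strategy against every opponent action, so it is strictly dominant.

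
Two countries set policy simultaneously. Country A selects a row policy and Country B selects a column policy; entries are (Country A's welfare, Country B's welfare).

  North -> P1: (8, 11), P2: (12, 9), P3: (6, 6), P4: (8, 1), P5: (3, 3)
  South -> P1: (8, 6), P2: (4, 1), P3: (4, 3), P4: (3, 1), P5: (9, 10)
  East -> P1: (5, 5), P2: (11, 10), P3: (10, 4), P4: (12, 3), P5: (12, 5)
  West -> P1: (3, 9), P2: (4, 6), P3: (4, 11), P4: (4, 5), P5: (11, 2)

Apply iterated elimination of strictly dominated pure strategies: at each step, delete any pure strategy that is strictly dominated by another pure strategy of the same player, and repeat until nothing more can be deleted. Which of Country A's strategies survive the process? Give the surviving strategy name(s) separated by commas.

North, South, East

For Country A, East strictly dominates West on the remaining columns (P1: 5>3, P2: 11>4, P3: 10>4, P4: 12>4, P5: 12>11); eliminate West.
For Country B, P1 strictly dominates P3 on the remaining rows (North: 11>6, South: 6>3, East: 5>4); eliminate P3.
Country B's strategy P4 is strictly dominated by P1 (North: 11>1, South: 6>1, East: 5>3) and is removed.
Among the remaining strategies, none is strictly dominated by another pure strategy of the same player, so the elimination stops.
Surviving strategies — Country A: {North, South, East}; Country B: {P1, P2, P5}.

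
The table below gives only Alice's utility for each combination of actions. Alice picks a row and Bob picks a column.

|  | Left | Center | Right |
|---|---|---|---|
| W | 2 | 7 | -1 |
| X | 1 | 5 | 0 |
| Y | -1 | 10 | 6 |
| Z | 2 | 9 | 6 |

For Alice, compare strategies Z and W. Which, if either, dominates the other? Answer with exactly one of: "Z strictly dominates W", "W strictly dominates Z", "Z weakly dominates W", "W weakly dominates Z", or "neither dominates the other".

Compare Z to W across each choice by Bob: Left: 2=2, Center: 9>7, Right: 6>-1.
Z is at least as good everywhere and strictly better somewhere (tied only at Left), so Z weakly but not strictly dominates W.

Z weakly dominates W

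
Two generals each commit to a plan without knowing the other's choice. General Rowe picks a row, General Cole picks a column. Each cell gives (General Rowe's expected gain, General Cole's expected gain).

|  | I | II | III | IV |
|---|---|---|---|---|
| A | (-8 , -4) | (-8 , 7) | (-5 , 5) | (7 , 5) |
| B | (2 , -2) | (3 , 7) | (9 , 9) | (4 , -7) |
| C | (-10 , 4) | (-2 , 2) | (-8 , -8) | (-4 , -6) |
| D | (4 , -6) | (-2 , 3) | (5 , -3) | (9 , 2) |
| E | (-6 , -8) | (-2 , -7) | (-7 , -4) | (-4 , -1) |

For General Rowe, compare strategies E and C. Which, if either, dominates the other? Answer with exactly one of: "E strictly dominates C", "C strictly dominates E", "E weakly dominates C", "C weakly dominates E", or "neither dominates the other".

E weakly dominates C

Compare E to C across each choice by General Cole: I: -6>-10, II: -2=-2, III: -7>-8, IV: -4=-4.
E is at least as good everywhere and strictly better somewhere (tied only at II, IV), so E weakly but not strictly dominates C.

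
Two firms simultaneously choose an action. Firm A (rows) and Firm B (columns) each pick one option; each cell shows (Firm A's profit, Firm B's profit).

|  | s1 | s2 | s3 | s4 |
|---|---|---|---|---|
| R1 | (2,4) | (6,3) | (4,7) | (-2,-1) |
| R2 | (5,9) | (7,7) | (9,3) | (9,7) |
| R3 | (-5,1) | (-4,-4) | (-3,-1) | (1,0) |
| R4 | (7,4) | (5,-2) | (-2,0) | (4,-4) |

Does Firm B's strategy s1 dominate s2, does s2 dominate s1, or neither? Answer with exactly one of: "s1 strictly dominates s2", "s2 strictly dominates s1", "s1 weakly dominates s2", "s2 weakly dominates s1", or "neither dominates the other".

s1 strictly dominates s2

Compare s1 to s2 across each opponent action: R1: 4>3, R2: 9>7, R3: 1>-4, R4: 4>-2.
s1 gives a strictly higher payoff against each opponent action, so s1 strictly dominates s2.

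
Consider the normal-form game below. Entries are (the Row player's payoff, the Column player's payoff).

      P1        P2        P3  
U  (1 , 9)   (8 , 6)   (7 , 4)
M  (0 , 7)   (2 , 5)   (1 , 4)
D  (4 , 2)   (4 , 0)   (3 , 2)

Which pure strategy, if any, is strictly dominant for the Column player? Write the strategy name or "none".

none

P1 fails to dominate P3 at D (2=2).
P2 fails to dominate P1 at U (6<9).
P3 fails to dominate P1 at U (4<9).
No single strategy dominates all the others.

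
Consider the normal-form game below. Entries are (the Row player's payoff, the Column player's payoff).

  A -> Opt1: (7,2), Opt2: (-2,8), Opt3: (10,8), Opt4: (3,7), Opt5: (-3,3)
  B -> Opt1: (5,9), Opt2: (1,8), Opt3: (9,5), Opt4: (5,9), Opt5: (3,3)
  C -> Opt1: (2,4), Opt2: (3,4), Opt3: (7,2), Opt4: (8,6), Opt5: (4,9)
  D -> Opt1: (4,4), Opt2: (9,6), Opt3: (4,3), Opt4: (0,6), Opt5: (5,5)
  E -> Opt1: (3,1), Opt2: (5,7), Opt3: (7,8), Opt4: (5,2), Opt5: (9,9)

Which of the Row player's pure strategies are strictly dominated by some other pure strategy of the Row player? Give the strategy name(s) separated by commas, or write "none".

A: no other strategy beats it everywhere (B at Opt1 (7>5); C at Opt1 (7>2); D at Opt1 (7>4); E at Opt1 (7>3)).
Nothing dominates B: A at Opt2 (1>-2); C at Opt1 (5>2); D at Opt1 (5>4); E at Opt1 (5>3).
Nothing dominates C: A at Opt2 (3>-2); B at Opt2 (3>1); D at Opt3 (7>4); E at Opt3 (7=7).
D: no other strategy beats it everywhere (A at Opt2 (9>-2); B at Opt2 (9>1); C at Opt1 (4>2); E at Opt1 (4>3)).
E: no other strategy beats it everywhere (A at Opt2 (5>-2); B at Opt2 (5>1); C at Opt1 (3>2); D at Opt3 (7>4)).

none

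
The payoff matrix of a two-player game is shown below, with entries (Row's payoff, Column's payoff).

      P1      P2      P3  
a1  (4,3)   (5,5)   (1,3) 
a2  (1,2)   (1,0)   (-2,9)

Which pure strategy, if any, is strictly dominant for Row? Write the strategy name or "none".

a1

a1 vs a2: P1: 4>1, P2: 5>1, P3: 1>-2.
a1 strictly beats every other strategy against every opponent action, so it is strictly dominant.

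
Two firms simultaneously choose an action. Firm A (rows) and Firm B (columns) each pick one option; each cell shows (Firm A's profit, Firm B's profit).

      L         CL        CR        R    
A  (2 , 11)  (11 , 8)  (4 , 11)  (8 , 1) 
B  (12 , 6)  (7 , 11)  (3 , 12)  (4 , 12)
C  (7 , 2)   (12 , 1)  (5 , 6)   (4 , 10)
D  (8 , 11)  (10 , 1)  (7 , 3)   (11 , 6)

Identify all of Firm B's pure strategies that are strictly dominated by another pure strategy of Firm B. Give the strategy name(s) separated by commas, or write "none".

CL

L is not dominated — it holds its own against CL at A (11>8); CR at A (11=11); R at A (11>1).
CL: dominated, since CR does at least as well everywhere (A: 11>8, B: 12>11, C: 6>1, D: 3>1).
CR is not dominated — it holds its own against L at A (11=11); CL at A (11>8); R at A (11>1).
R: no other strategy beats it everywhere (L at B (12>6); CL at B (12>11); CR at B (12=12)).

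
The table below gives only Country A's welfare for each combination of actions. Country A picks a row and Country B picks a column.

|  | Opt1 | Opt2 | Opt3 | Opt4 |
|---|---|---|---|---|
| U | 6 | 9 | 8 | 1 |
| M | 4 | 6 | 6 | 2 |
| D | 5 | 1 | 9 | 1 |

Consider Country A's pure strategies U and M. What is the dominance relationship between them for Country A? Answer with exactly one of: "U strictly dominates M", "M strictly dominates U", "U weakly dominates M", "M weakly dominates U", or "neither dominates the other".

U's payoffs vs M's, by Country B's action — Opt1: 6>4, Opt2: 9>6, Opt3: 8>6, Opt4: 1<2.
U does better at Opt1, Opt2, Opt3 but worse at Opt4; neither strategy dominates the other.

neither dominates the other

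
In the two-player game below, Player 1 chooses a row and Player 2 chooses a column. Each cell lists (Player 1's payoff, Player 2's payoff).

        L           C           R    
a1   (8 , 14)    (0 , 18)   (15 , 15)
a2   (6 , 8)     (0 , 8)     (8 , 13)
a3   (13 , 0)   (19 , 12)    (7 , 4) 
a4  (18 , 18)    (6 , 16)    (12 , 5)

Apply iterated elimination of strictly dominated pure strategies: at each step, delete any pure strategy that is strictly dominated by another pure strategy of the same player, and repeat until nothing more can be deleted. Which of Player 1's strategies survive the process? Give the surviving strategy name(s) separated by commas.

Row a2 is eliminated: a4 beats it against every remaining column (L: 18>6, C: 6>0, R: 12>8).
Column R is eliminated: C beats it against every remaining row (a1: 18>15, a3: 12>4, a4: 16>5).
For Player 1, a3 strictly dominates a1 on the remaining columns (L: 13>8, C: 19>0); eliminate a1.
Among the remaining strategies, none is strictly dominated by another pure strategy of the same player, so the elimination stops.
Surviving strategies — Player 1: {a3, a4}; Player 2: {L, C}.

a3, a4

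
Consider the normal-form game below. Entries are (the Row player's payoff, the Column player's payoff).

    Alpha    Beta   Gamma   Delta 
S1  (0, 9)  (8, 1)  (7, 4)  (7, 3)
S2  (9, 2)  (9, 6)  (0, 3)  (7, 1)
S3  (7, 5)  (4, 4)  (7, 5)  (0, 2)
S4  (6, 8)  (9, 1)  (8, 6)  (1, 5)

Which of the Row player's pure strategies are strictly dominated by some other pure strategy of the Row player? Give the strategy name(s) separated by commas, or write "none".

S1 is not dominated — it holds its own against S2 at Gamma (7>0); S3 at Beta (8>4); S4 at Delta (7>1).
S2 is not dominated — it holds its own against S1 at Alpha (9>0); S3 at Alpha (9>7); S4 at Alpha (9>6).
Nothing dominates S3: S1 at Alpha (7>0); S2 at Gamma (7>0); S4 at Alpha (7>6).
S4 is not dominated — it holds its own against S1 at Alpha (6>0); S2 at Beta (9=9); S3 at Beta (9>4).

none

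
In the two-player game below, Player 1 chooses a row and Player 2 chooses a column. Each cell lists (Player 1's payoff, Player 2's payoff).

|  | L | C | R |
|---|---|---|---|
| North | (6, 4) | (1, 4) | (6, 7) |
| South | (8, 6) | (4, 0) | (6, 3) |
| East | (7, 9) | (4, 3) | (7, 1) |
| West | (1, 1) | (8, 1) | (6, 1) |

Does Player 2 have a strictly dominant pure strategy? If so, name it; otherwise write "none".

none

L fails to dominate C at North (4=4).
C fails to dominate L at North (4=4).
R fails to dominate L at South (3<6).
No single strategy dominates all the others.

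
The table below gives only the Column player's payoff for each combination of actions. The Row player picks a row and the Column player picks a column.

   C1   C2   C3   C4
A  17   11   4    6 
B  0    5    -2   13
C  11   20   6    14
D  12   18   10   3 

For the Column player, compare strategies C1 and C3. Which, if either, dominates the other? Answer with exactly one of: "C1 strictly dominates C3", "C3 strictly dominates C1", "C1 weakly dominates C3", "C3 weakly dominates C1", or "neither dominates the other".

C1 strictly dominates C3

C1's payoffs vs C3's, by the Row player's action — A: 17>4, B: 0>-2, C: 11>6, D: 12>10.
C1 gives a strictly higher payoff against each choice by the Row player, so C1 strictly dominates C3.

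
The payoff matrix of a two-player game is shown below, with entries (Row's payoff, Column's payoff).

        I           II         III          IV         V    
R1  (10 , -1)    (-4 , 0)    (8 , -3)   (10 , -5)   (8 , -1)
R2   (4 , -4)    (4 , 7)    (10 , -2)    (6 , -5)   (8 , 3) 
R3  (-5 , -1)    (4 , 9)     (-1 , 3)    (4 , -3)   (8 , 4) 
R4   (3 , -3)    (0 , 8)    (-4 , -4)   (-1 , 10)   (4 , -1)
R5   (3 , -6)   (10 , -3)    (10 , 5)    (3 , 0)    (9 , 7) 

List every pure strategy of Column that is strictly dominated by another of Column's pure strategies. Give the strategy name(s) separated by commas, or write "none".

II strictly dominates I — R1: 0>-1, R2: 7>-4, R3: 9>-1, R4: 8>-3, R5: -3>-6.
II is not dominated — it holds its own against I at R1 (0>-1); III at R1 (0>-3); IV at R1 (0>-5); V at R1 (0>-1).
III is strictly dominated by V (R1: -1>-3, R2: 3>-2, R3: 4>3, R4: -1>-4, R5: 7>5).
IV: no other strategy beats it everywhere (I at R4 (10>-3); II at R4 (10>8); III at R4 (10>-4); V at R4 (10>-1)).
V is not dominated — it holds its own against I at R1 (-1=-1); II at R5 (7>-3); III at R1 (-1>-3); IV at R1 (-1>-5).

I, III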